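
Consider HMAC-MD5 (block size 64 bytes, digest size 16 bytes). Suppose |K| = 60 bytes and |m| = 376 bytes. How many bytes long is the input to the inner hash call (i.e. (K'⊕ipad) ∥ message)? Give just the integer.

Key is 60 ≤ 64 bytes, zero-padded: |K'| = 64.
Inner input = (K'⊕ipad) ∥ m → 64 + 376 = 440 bytes.

440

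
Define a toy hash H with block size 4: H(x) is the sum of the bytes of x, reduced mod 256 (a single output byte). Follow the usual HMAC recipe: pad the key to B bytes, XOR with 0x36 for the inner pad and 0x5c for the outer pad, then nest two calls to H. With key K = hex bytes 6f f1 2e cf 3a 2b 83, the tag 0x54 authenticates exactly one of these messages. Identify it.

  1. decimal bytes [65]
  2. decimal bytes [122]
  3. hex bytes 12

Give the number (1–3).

Key hex bytes 6f f1 2e cf 3a 2b 83 is 7 bytes > B = 4, so hash it first: H(key) = 45, then zero-pad to 4 bytes: K' = 45 00 00 00.
K' ⊕ ipad = 73 36 36 36; K' ⊕ opad = 19 5c 5c 5c.
m1: inner = H(73 36 36 36 41) = 56; tag = H(19 5c 5c 5c 56) = 83
m2: inner = H(73 36 36 36 7a) = 8f; tag = H(19 5c 5c 5c 8f) = bc
m3: inner = H(73 36 36 36 12) = 27; tag = H(19 5c 5c 5c 27) = 54 ← matches

3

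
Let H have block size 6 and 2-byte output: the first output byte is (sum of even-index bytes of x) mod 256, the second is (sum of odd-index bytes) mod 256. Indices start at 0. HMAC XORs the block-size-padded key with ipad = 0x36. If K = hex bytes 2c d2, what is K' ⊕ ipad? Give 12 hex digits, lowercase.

1ae436363636

Key hex bytes 2c d2 is 2 bytes ≤ B = 6; zero-pad to 6 bytes: K' = 2c d2 00 00 00 00.
XOR each byte with 0x36: 2c⊕36=1a, d2⊕36=e4, 00⊕36=36, 00⊕36=36, 00⊕36=36, 00⊕36=36.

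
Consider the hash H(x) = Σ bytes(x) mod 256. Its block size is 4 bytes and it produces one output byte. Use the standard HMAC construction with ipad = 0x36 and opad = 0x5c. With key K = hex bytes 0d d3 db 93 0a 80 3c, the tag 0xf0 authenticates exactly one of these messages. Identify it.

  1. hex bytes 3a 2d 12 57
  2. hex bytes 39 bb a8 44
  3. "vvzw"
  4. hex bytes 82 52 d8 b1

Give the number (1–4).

Key hex bytes 0d d3 db 93 0a 80 3c is 7 bytes > B = 4, so hash it first: H(key) = 14, then zero-pad to 4 bytes: K' = 14 00 00 00.
K' ⊕ ipad = 22 36 36 36; K' ⊕ opad = 48 5c 5c 5c.
m1: inner = H(22 36 36 36 3a 2d 12 57) = 94; tag = H(48 5c 5c 5c 94) = f0 ← matches
m2: inner = H(22 36 36 36 39 bb a8 44) = a4; tag = H(48 5c 5c 5c a4) = 00
m3: inner = H(22 36 36 36 76 76 7a 77) = a1; tag = H(48 5c 5c 5c a1) = fd
m4: inner = H(22 36 36 36 82 52 d8 b1) = 21; tag = H(48 5c 5c 5c 21) = 7d

1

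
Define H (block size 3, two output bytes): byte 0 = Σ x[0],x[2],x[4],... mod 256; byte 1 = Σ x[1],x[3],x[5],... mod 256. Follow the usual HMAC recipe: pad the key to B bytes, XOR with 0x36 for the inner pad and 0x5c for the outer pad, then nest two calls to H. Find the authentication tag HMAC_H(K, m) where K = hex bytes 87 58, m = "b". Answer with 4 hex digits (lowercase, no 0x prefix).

07eb

Key hex bytes 87 58 is 2 bytes ≤ B = 3; zero-pad to 3 bytes: K' = 87 58 00.
K' ⊕ ipad = b1 6e 36.  K' ⊕ opad = db 04 5c.
Inner input = (K'⊕ipad) ∥ m = b1 6e 36 ∥ 62.
Inner hash: even-index sum = 231 mod 256 = 231; odd-index sum = 208 mod 256 = 208 → e7 d0.
Outer input = (K'⊕opad) ∥ inner = db 04 5c ∥ e7 d0.
Outer hash (tag): even-index sum = 519 mod 256 = 7; odd-index sum = 235 mod 256 = 235 → 07 eb.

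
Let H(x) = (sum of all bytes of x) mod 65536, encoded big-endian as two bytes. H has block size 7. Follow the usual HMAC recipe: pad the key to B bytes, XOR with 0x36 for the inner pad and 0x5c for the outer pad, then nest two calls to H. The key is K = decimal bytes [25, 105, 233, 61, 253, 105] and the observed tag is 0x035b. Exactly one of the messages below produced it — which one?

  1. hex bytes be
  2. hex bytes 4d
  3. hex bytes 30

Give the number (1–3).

1

Key decimal bytes [25, 105, 233, 61, 253, 105] = 19 69 e9 3d fd 69 is 6 bytes ≤ B = 7; zero-pad to 7 bytes: K' = 19 69 e9 3d fd 69 00.
K' ⊕ ipad = 2f 5f df 0b cb 5f 36; K' ⊕ opad = 45 35 b5 61 a1 35 5c.
m1: inner = H(2f 5f df 0b cb 5f 36 be) = 03 96; tag = H(45 35 b5 61 a1 35 5c 03 96) = 035b ← matches
m2: inner = H(2f 5f df 0b cb 5f 36 4d) = 03 25; tag = H(45 35 b5 61 a1 35 5c 03 25) = 02ea
m3: inner = H(2f 5f df 0b cb 5f 36 30) = 03 08; tag = H(45 35 b5 61 a1 35 5c 03 08) = 02cd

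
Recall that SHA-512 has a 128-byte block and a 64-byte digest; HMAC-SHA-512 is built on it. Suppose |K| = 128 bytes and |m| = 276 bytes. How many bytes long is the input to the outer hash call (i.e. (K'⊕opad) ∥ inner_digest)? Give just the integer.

Key is 128 ≤ 128 bytes, zero-padded: |K'| = 128.
Outer input = (K'⊕opad) ∥ H(inner) → 128 + 64 = 192 bytes.

192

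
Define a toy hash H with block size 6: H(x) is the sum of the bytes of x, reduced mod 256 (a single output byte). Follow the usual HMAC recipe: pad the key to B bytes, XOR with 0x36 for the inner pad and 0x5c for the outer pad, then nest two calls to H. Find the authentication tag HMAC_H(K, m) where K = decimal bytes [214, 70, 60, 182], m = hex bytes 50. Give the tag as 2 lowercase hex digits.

Key decimal bytes [214, 70, 60, 182] = d6 46 3c b6 is 4 bytes ≤ B = 6; zero-pad to 6 bytes: K' = d6 46 3c b6 00 00.
K' ⊕ ipad = e0 70 0a 80 36 36.  K' ⊕ opad = 8a 1a 60 ea 5c 5c.
Inner input = (K'⊕ipad) ∥ m = e0 70 0a 80 36 36 ∥ 50.
Inner hash: sum = 224+112+10+128+54+54+80 = 662; mod 256 = 150 → 96.
Outer input = (K'⊕opad) ∥ inner = 8a 1a 60 ea 5c 5c ∥ 96.
Outer hash (tag): sum = 138+26+96+234+92+92+150 = 828; mod 256 = 60 → 3c.

3c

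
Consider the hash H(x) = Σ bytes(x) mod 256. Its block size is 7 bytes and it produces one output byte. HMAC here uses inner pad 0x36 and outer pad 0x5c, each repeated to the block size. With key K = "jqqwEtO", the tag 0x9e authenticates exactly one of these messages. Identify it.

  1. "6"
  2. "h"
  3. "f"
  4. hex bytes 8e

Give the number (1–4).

Key "jqqwEtO" = 6a 71 71 77 45 74 4f is exactly B = 7 bytes: K' = 6a 71 71 77 45 74 4f.
K' ⊕ ipad = 5c 47 47 41 73 42 79; K' ⊕ opad = 36 2d 2d 2b 19 28 13.
m1: inner = H(5c 47 47 41 73 42 79 36) = 8f; tag = H(36 2d 2d 2b 19 28 13 8f) = 9e ← matches
m2: inner = H(5c 47 47 41 73 42 79 68) = c1; tag = H(36 2d 2d 2b 19 28 13 c1) = d0
m3: inner = H(5c 47 47 41 73 42 79 66) = bf; tag = H(36 2d 2d 2b 19 28 13 bf) = ce
m4: inner = H(5c 47 47 41 73 42 79 8e) = e7; tag = H(36 2d 2d 2b 19 28 13 e7) = f6

1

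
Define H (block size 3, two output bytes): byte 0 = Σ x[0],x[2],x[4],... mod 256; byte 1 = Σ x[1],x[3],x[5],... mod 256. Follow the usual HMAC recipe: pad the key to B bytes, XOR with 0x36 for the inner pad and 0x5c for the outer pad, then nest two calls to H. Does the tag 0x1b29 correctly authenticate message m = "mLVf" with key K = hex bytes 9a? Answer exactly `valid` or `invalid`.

Key hex bytes 9a is 1 byte ≤ B = 3; zero-pad to 3 bytes: K' = 9a 00 00.
K' ⊕ ipad = ac 36 36; K' ⊕ opad = c6 5c 5c.
Inner hash: even-index sum = 404 mod 256 = 148; odd-index sum = 249 mod 256 = 249 → 94 f9.
Outer hash (recomputed tag): even-index sum = 539 mod 256 = 27; odd-index sum = 240 mod 256 = 240 → 1b f0.
Recomputed tag = 1bf0; claimed = 1b29 → mismatch.

invalid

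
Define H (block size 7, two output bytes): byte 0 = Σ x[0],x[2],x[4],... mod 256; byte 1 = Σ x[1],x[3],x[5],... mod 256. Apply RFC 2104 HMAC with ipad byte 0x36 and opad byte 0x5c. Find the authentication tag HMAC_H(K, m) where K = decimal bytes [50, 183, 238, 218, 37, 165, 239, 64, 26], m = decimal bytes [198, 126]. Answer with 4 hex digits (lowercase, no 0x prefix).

987a

Key decimal bytes [50, 183, 238, 218, 37, 165, 239, 64, 26] = 32 b7 ee da 25 a5 ef 40 1a is 9 bytes > B = 7, so hash it first: H(key) = 4e 76, then zero-pad to 7 bytes: K' = 4e 76 00 00 00 00 00.
K' ⊕ ipad = 78 40 36 36 36 36 36.  K' ⊕ opad = 12 2a 5c 5c 5c 5c 5c.
Inner input = (K'⊕ipad) ∥ m = 78 40 36 36 36 36 36 ∥ c6 7e.
Inner hash: even-index sum = 408 mod 256 = 152; odd-index sum = 370 mod 256 = 114 → 98 72.
Outer input = (K'⊕opad) ∥ inner = 12 2a 5c 5c 5c 5c 5c ∥ 98 72.
Outer hash (tag): even-index sum = 408 mod 256 = 152; odd-index sum = 378 mod 256 = 122 → 98 7a.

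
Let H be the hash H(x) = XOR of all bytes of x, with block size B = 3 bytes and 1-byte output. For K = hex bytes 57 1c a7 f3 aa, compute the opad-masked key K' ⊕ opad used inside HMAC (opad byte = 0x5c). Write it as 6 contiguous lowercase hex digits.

Key hex bytes 57 1c a7 f3 aa is 5 bytes > B = 3, so hash it first: H(key) = b5, then zero-pad to 3 bytes: K' = b5 00 00.
XOR each byte with 0x5c: b5⊕5c=e9, 00⊕5c=5c, 00⊕5c=5c.

e95c5c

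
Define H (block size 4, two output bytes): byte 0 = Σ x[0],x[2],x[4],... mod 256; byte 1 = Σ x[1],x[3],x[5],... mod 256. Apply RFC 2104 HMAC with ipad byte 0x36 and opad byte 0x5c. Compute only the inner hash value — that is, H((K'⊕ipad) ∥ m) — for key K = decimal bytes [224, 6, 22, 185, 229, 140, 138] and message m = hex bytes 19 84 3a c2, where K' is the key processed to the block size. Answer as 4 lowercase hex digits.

Key decimal bytes [224, 6, 22, 185, 229, 140, 138] = e0 06 16 b9 e5 8c 8a is 7 bytes > B = 4, so hash it first: H(key) = 65 4b, then zero-pad to 4 bytes: K' = 65 4b 00 00.
K' ⊕ ipad = 53 7d 36 36.
Inner input = 53 7d 36 36 ∥ 19 84 3a c2.
Inner hash: even-index sum = 220 mod 256 = 220; odd-index sum = 505 mod 256 = 249 → dc f9.

dcf9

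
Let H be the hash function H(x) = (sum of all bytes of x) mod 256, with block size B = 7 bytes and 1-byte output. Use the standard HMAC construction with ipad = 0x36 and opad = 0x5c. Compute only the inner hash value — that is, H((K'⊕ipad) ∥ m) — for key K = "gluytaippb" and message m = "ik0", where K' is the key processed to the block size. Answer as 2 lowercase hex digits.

Key "gluytaippb" = 67 6c 75 79 74 61 69 70 70 62 is 10 bytes > B = 7, so hash it first: H(key) = 41, then zero-pad to 7 bytes: K' = 41 00 00 00 00 00 00.
K' ⊕ ipad = 77 36 36 36 36 36 36.
Inner input = 77 36 36 36 36 36 36 ∥ 69 6b 30.
Inner hash: sum = 119+54+54+54+54+54+54+105+107+48 = 703; mod 256 = 191 → bf.

bf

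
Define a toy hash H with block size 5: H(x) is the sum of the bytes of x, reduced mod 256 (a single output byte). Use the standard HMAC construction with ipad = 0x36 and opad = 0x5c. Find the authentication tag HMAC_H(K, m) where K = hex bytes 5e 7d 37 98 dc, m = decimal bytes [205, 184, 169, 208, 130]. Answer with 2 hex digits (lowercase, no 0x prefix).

Key hex bytes 5e 7d 37 98 dc is exactly B = 5 bytes: K' = 5e 7d 37 98 dc.
K' ⊕ ipad = 68 4b 01 ae ea.  K' ⊕ opad = 02 21 6b c4 80.
Inner input = (K'⊕ipad) ∥ m = 68 4b 01 ae ea ∥ cd b8 a9 d0 82.
Inner hash: sum = 104+75+1+174+234+205+184+169+208+130 = 1484; mod 256 = 204 → cc.
Outer input = (K'⊕opad) ∥ inner = 02 21 6b c4 80 ∥ cc.
Outer hash (tag): sum = 2+33+107+196+128+204 = 670; mod 256 = 158 → 9e.

9e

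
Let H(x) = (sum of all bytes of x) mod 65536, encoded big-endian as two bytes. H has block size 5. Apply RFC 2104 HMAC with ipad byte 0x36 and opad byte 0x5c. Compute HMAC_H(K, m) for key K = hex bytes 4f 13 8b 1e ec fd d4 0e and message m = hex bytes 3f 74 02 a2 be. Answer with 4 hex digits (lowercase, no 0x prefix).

02cc

Key hex bytes 4f 13 8b 1e ec fd d4 0e is 8 bytes > B = 5, so hash it first: H(key) = 03 d6, then zero-pad to 5 bytes: K' = 03 d6 00 00 00.
K' ⊕ ipad = 35 e0 36 36 36.  K' ⊕ opad = 5f 8a 5c 5c 5c.
Inner input = (K'⊕ipad) ∥ m = 35 e0 36 36 36 ∥ 3f 74 02 a2 be.
Inner hash: sum = 53+224+54+54+54+63+116+2+162+190 = 972 → 03 cc.
Outer input = (K'⊕opad) ∥ inner = 5f 8a 5c 5c 5c ∥ 03 cc.
Outer hash (tag): sum = 95+138+92+92+92+3+204 = 716 → 02 cc.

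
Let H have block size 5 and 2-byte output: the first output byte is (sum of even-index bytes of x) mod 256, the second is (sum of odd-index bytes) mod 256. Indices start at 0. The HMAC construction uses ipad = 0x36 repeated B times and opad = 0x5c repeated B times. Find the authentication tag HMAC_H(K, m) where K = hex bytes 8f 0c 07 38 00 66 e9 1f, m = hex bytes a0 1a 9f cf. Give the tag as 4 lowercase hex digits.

Key hex bytes 8f 0c 07 38 00 66 e9 1f is 8 bytes > B = 5, so hash it first: H(key) = 7f c9, then zero-pad to 5 bytes: K' = 7f c9 00 00 00.
K' ⊕ ipad = 49 ff 36 36 36.  K' ⊕ opad = 23 95 5c 5c 5c.
Inner input = (K'⊕ipad) ∥ m = 49 ff 36 36 36 ∥ a0 1a 9f cf.
Inner hash: even-index sum = 414 mod 256 = 158; odd-index sum = 628 mod 256 = 116 → 9e 74.
Outer input = (K'⊕opad) ∥ inner = 23 95 5c 5c 5c ∥ 9e 74.
Outer hash (tag): even-index sum = 335 mod 256 = 79; odd-index sum = 399 mod 256 = 143 → 4f 8f.

4f8f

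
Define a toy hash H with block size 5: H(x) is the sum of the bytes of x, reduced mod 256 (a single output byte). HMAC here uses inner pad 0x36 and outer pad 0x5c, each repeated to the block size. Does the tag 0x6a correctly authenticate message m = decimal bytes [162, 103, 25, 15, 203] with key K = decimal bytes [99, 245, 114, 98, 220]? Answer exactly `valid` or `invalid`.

valid

Key decimal bytes [99, 245, 114, 98, 220] = 63 f5 72 62 dc is exactly B = 5 bytes: K' = 63 f5 72 62 dc.
K' ⊕ ipad = 55 c3 44 54 ea; K' ⊕ opad = 3f a9 2e 3e 80.
Inner hash: sum = 85+195+68+84+234+162+103+25+15+203 = 1174; mod 256 = 150 → 96.
Outer hash (recomputed tag): sum = 63+169+46+62+128+150 = 618; mod 256 = 106 → 6a.
Recomputed tag = 6a; claimed = 6a → match.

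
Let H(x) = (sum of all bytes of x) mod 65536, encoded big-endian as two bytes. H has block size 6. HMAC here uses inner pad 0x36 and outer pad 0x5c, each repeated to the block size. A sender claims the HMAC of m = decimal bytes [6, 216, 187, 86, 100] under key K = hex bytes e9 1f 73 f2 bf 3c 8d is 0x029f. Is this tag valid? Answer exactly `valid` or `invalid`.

Key hex bytes e9 1f 73 f2 bf 3c 8d is 7 bytes > B = 6, so hash it first: H(key) = 03 f5, then zero-pad to 6 bytes: K' = 03 f5 00 00 00 00.
K' ⊕ ipad = 35 c3 36 36 36 36; K' ⊕ opad = 5f a9 5c 5c 5c 5c.
Inner hash: sum = 53+195+54+54+54+54+6+216+187+86+100 = 1059 → 04 23.
Outer hash (recomputed tag): sum = 95+169+92+92+92+92+4+35 = 671 → 02 9f.
Recomputed tag = 029f; claimed = 029f → match.

valid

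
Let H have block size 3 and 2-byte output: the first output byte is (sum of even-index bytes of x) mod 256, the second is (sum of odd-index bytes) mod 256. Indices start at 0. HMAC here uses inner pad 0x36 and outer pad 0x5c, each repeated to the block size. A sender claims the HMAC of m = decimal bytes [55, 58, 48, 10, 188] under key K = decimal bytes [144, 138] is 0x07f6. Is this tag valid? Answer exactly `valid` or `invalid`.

valid

Key decimal bytes [144, 138] = 90 8a is 2 bytes ≤ B = 3; zero-pad to 3 bytes: K' = 90 8a 00.
K' ⊕ ipad = a6 bc 36; K' ⊕ opad = cc d6 5c.
Inner hash: even-index sum = 288 mod 256 = 32; odd-index sum = 479 mod 256 = 223 → 20 df.
Outer hash (recomputed tag): even-index sum = 519 mod 256 = 7; odd-index sum = 246 mod 256 = 246 → 07 f6.
Recomputed tag = 07f6; claimed = 07f6 → match.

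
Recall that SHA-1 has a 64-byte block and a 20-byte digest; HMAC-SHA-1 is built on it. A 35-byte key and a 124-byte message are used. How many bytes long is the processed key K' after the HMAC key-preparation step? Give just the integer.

64

Key is 35 ≤ 64 bytes, zero-padded: |K'| = 64.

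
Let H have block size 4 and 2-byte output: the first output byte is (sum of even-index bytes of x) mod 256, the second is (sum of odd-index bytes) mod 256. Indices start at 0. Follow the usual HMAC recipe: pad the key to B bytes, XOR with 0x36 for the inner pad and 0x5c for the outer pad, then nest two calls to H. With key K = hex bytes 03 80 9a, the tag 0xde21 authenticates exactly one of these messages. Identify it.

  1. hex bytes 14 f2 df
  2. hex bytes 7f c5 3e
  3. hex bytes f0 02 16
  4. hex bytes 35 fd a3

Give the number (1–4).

Key hex bytes 03 80 9a is 3 bytes ≤ B = 4; zero-pad to 4 bytes: K' = 03 80 9a 00.
K' ⊕ ipad = 35 b6 ac 36; K' ⊕ opad = 5f dc c6 5c.
m1: inner = H(35 b6 ac 36 14 f2 df) = d4 de; tag = H(5f dc c6 5c d4 de) = f916
m2: inner = H(35 b6 ac 36 7f c5 3e) = 9e b1; tag = H(5f dc c6 5c 9e b1) = c3e9
m3: inner = H(35 b6 ac 36 f0 02 16) = e7 ee; tag = H(5f dc c6 5c e7 ee) = 0c26
m4: inner = H(35 b6 ac 36 35 fd a3) = b9 e9; tag = H(5f dc c6 5c b9 e9) = de21 ← matches

4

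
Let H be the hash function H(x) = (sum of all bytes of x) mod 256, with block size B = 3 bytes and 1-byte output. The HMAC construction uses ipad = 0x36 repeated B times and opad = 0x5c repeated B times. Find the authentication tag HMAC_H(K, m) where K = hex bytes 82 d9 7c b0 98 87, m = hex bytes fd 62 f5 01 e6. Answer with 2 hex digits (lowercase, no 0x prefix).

e9

Key hex bytes 82 d9 7c b0 98 87 is 6 bytes > B = 3, so hash it first: H(key) = a6, then zero-pad to 3 bytes: K' = a6 00 00.
K' ⊕ ipad = 90 36 36.  K' ⊕ opad = fa 5c 5c.
Inner input = (K'⊕ipad) ∥ m = 90 36 36 ∥ fd 62 f5 01 e6.
Inner hash: sum = 144+54+54+253+98+245+1+230 = 1079; mod 256 = 55 → 37.
Outer input = (K'⊕opad) ∥ inner = fa 5c 5c ∥ 37.
Outer hash (tag): sum = 250+92+92+55 = 489; mod 256 = 233 → e9.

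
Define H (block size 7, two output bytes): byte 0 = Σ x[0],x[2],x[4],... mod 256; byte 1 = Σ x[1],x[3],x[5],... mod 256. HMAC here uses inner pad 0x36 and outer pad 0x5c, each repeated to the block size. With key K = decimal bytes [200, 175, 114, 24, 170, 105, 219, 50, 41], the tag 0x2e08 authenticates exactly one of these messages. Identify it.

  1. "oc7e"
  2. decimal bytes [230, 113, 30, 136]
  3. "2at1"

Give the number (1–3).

3

Key decimal bytes [200, 175, 114, 24, 170, 105, 219, 50, 41] = c8 af 72 18 aa 69 db 32 29 is 9 bytes > B = 7, so hash it first: H(key) = e8 62, then zero-pad to 7 bytes: K' = e8 62 00 00 00 00 00.
K' ⊕ ipad = de 54 36 36 36 36 36; K' ⊕ opad = b4 3e 5c 5c 5c 5c 5c.
m1: inner = H(de 54 36 36 36 36 36 6f 63 37 65) = 48 66; tag = H(b4 3e 5c 5c 5c 5c 5c 48 66) = 2e3e
m2: inner = H(de 54 36 36 36 36 36 e6 71 1e 88) = 79 c4; tag = H(b4 3e 5c 5c 5c 5c 5c 79 c4) = 8c6f
m3: inner = H(de 54 36 36 36 36 36 32 61 74 31) = 12 66; tag = H(b4 3e 5c 5c 5c 5c 5c 12 66) = 2e08 ← matches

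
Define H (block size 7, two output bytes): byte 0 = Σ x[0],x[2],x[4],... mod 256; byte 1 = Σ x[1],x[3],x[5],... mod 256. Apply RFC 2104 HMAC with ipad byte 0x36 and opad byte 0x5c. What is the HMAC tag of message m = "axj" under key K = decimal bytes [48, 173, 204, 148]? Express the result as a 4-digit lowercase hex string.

f2f9

Key decimal bytes [48, 173, 204, 148] = 30 ad cc 94 is 4 bytes ≤ B = 7; zero-pad to 7 bytes: K' = 30 ad cc 94 00 00 00.
K' ⊕ ipad = 06 9b fa a2 36 36 36.  K' ⊕ opad = 6c f1 90 c8 5c 5c 5c.
Inner input = (K'⊕ipad) ∥ m = 06 9b fa a2 36 36 36 ∥ 61 78 6a.
Inner hash: even-index sum = 484 mod 256 = 228; odd-index sum = 574 mod 256 = 62 → e4 3e.
Outer input = (K'⊕opad) ∥ inner = 6c f1 90 c8 5c 5c 5c ∥ e4 3e.
Outer hash (tag): even-index sum = 498 mod 256 = 242; odd-index sum = 761 mod 256 = 249 → f2 f9.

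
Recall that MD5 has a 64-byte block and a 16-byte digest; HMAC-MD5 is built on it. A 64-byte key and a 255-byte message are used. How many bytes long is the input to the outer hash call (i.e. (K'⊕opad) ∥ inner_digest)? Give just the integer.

Key is 64 ≤ 64 bytes, zero-padded: |K'| = 64.
Outer input = (K'⊕opad) ∥ H(inner) → 64 + 16 = 80 bytes.

80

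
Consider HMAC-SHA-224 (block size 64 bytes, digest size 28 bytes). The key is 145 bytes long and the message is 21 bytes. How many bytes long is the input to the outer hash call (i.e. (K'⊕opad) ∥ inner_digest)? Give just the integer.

92

Key is 145 > 64 bytes, so it is hashed to 28 bytes then zero-padded to 64: |K'| = 64.
Outer input = (K'⊕opad) ∥ H(inner) → 64 + 28 = 92 bytes.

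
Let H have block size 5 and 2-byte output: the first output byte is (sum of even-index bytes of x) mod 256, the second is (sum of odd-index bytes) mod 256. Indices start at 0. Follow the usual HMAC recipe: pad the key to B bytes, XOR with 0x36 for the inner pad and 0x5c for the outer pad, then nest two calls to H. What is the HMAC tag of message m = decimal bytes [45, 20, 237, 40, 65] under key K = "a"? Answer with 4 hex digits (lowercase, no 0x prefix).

bcb7

Key "a" = 61 is 1 byte ≤ B = 5; zero-pad to 5 bytes: K' = 61 00 00 00 00.
K' ⊕ ipad = 57 36 36 36 36.  K' ⊕ opad = 3d 5c 5c 5c 5c.
Inner input = (K'⊕ipad) ∥ m = 57 36 36 36 36 ∥ 2d 14 ed 28 41.
Inner hash: even-index sum = 255 mod 256 = 255; odd-index sum = 455 mod 256 = 199 → ff c7.
Outer input = (K'⊕opad) ∥ inner = 3d 5c 5c 5c 5c ∥ ff c7.
Outer hash (tag): even-index sum = 444 mod 256 = 188; odd-index sum = 439 mod 256 = 183 → bc b7.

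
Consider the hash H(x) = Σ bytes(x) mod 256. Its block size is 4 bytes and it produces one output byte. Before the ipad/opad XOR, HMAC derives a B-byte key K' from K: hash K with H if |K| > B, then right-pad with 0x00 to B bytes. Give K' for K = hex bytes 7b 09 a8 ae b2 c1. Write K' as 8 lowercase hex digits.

|K| = 6 > B = 4, so first hash the key.
H(K): sum = 123+9+168+174+178+193 = 845; mod 256 = 77 → 4d.
Zero-pad H(K) = 4d to 4 bytes: K' = 4d 00 00 00.

4d000000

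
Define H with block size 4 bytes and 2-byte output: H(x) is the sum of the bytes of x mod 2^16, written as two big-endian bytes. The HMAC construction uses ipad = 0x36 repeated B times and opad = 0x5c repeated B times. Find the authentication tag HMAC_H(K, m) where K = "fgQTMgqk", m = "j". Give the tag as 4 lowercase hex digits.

01b5

Key "fgQTMgqk" = 66 67 51 54 4d 67 71 6b is 8 bytes > B = 4, so hash it first: H(key) = 03 02, then zero-pad to 4 bytes: K' = 03 02 00 00.
K' ⊕ ipad = 35 34 36 36.  K' ⊕ opad = 5f 5e 5c 5c.
Inner input = (K'⊕ipad) ∥ m = 35 34 36 36 ∥ 6a.
Inner hash: sum = 53+52+54+54+106 = 319 → 01 3f.
Outer input = (K'⊕opad) ∥ inner = 5f 5e 5c 5c ∥ 01 3f.
Outer hash (tag): sum = 95+94+92+92+1+63 = 437 → 01 b5.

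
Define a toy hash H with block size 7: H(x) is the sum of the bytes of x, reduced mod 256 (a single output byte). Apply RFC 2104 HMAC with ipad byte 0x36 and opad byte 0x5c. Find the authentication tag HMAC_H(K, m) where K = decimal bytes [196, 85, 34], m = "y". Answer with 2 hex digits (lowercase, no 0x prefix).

49

Key decimal bytes [196, 85, 34] = c4 55 22 is 3 bytes ≤ B = 7; zero-pad to 7 bytes: K' = c4 55 22 00 00 00 00.
K' ⊕ ipad = f2 63 14 36 36 36 36.  K' ⊕ opad = 98 09 7e 5c 5c 5c 5c.
Inner input = (K'⊕ipad) ∥ m = f2 63 14 36 36 36 36 ∥ 79.
Inner hash: sum = 242+99+20+54+54+54+54+121 = 698; mod 256 = 186 → ba.
Outer input = (K'⊕opad) ∥ inner = 98 09 7e 5c 5c 5c 5c ∥ ba.
Outer hash (tag): sum = 152+9+126+92+92+92+92+186 = 841; mod 256 = 73 → 49.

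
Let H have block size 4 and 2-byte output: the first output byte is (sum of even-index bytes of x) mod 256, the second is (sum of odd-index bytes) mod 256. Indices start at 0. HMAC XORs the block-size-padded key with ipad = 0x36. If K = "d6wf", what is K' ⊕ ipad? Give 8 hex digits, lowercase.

52004150

Key "d6wf" = 64 36 77 66 is exactly B = 4 bytes: K' = 64 36 77 66.
XOR each byte with 0x36: 64⊕36=52, 36⊕36=00, 77⊕36=41, 66⊕36=50.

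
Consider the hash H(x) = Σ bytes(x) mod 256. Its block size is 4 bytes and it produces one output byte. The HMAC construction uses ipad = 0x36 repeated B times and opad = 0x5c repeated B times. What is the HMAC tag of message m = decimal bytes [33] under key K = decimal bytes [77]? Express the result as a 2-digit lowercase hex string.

63

Key decimal bytes [77] = 4d is 1 byte ≤ B = 4; zero-pad to 4 bytes: K' = 4d 00 00 00.
K' ⊕ ipad = 7b 36 36 36.  K' ⊕ opad = 11 5c 5c 5c.
Inner input = (K'⊕ipad) ∥ m = 7b 36 36 36 ∥ 21.
Inner hash: sum = 123+54+54+54+33 = 318; mod 256 = 62 → 3e.
Outer input = (K'⊕opad) ∥ inner = 11 5c 5c 5c ∥ 3e.
Outer hash (tag): sum = 17+92+92+92+62 = 355; mod 256 = 99 → 63.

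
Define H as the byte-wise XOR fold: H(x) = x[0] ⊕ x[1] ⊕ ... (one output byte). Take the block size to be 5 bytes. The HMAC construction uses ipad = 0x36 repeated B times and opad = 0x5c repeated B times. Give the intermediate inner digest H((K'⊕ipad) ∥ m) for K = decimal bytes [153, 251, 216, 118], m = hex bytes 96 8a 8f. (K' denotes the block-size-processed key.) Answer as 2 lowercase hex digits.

Key decimal bytes [153, 251, 216, 118] = 99 fb d8 76 is 4 bytes ≤ B = 5; zero-pad to 5 bytes: K' = 99 fb d8 76 00.
K' ⊕ ipad = af cd ee 40 36.
Inner input = af cd ee 40 36 ∥ 96 8a 8f.
Inner hash: XOR af⊕cd⊕ee⊕40⊕36⊕96⊕8a⊕8f = 69.

69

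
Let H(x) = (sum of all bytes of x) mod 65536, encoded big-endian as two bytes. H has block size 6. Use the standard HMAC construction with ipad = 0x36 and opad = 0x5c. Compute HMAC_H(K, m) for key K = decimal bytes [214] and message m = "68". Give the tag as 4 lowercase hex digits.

02b4

Key decimal bytes [214] = d6 is 1 byte ≤ B = 6; zero-pad to 6 bytes: K' = d6 00 00 00 00 00.
K' ⊕ ipad = e0 36 36 36 36 36.  K' ⊕ opad = 8a 5c 5c 5c 5c 5c.
Inner input = (K'⊕ipad) ∥ m = e0 36 36 36 36 36 ∥ 36 38.
Inner hash: sum = 224+54+54+54+54+54+54+56 = 604 → 02 5c.
Outer input = (K'⊕opad) ∥ inner = 8a 5c 5c 5c 5c 5c ∥ 02 5c.
Outer hash (tag): sum = 138+92+92+92+92+92+2+92 = 692 → 02 b4.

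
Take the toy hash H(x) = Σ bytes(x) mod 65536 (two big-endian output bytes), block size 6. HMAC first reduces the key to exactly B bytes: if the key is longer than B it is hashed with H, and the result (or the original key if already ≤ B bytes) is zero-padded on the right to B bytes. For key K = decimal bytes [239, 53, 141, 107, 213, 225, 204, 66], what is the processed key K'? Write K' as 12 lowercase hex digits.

04e000000000

|K| = 8 > B = 6, so first hash the key.
H(K): sum = 239+53+141+107+213+225+204+66 = 1248 → 04 e0.
Zero-pad H(K) = 04 e0 to 6 bytes: K' = 04 e0 00 00 00 00.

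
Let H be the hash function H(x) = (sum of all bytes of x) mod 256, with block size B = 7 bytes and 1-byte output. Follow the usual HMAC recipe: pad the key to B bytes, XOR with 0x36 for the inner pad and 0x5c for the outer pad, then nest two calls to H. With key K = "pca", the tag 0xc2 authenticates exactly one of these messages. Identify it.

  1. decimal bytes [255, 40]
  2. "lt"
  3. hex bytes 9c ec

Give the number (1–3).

Key "pca" = 70 63 61 is 3 bytes ≤ B = 7; zero-pad to 7 bytes: K' = 70 63 61 00 00 00 00.
K' ⊕ ipad = 46 55 57 36 36 36 36; K' ⊕ opad = 2c 3f 3d 5c 5c 5c 5c.
m1: inner = H(46 55 57 36 36 36 36 ff 28) = f1; tag = H(2c 3f 3d 5c 5c 5c 5c f1) = 09
m2: inner = H(46 55 57 36 36 36 36 6c 74) = aa; tag = H(2c 3f 3d 5c 5c 5c 5c aa) = c2 ← matches
m3: inner = H(46 55 57 36 36 36 36 9c ec) = 52; tag = H(2c 3f 3d 5c 5c 5c 5c 52) = 6a

2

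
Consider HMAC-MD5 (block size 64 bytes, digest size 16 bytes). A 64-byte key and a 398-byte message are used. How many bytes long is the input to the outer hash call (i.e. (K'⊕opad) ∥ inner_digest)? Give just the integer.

80

Key is 64 ≤ 64 bytes, zero-padded: |K'| = 64.
Outer input = (K'⊕opad) ∥ H(inner) → 64 + 16 = 80 bytes.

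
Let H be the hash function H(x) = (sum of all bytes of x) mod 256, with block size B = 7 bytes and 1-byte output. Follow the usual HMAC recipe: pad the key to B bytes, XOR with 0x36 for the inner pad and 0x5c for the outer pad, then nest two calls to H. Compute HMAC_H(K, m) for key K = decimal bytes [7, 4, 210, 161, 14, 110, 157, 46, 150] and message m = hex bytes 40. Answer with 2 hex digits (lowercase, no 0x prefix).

20

Key decimal bytes [7, 4, 210, 161, 14, 110, 157, 46, 150] = 07 04 d2 a1 0e 6e 9d 2e 96 is 9 bytes > B = 7, so hash it first: H(key) = 5b, then zero-pad to 7 bytes: K' = 5b 00 00 00 00 00 00.
K' ⊕ ipad = 6d 36 36 36 36 36 36.  K' ⊕ opad = 07 5c 5c 5c 5c 5c 5c.
Inner input = (K'⊕ipad) ∥ m = 6d 36 36 36 36 36 36 ∥ 40.
Inner hash: sum = 109+54+54+54+54+54+54+64 = 497; mod 256 = 241 → f1.
Outer input = (K'⊕opad) ∥ inner = 07 5c 5c 5c 5c 5c 5c ∥ f1.
Outer hash (tag): sum = 7+92+92+92+92+92+92+241 = 800; mod 256 = 32 → 20.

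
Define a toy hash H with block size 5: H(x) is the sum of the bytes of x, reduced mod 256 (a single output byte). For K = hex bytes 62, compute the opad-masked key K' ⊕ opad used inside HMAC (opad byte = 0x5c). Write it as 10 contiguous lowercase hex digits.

Key hex bytes 62 is 1 byte ≤ B = 5; zero-pad to 5 bytes: K' = 62 00 00 00 00.
XOR each byte with 0x5c: 62⊕5c=3e, 00⊕5c=5c, 00⊕5c=5c, 00⊕5c=5c, 00⊕5c=5c.

3e5c5c5c5c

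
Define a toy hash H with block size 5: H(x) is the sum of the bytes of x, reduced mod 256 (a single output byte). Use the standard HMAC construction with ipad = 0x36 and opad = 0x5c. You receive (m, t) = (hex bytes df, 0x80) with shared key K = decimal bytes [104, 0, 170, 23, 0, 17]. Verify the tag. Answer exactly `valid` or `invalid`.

Key decimal bytes [104, 0, 170, 23, 0, 17] = 68 00 aa 17 00 11 is 6 bytes > B = 5, so hash it first: H(key) = 3a, then zero-pad to 5 bytes: K' = 3a 00 00 00 00.
K' ⊕ ipad = 0c 36 36 36 36; K' ⊕ opad = 66 5c 5c 5c 5c.
Inner hash: sum = 12+54+54+54+54+223 = 451; mod 256 = 195 → c3.
Outer hash (recomputed tag): sum = 102+92+92+92+92+195 = 665; mod 256 = 153 → 99.
Recomputed tag = 99; claimed = 80 → mismatch.

invalid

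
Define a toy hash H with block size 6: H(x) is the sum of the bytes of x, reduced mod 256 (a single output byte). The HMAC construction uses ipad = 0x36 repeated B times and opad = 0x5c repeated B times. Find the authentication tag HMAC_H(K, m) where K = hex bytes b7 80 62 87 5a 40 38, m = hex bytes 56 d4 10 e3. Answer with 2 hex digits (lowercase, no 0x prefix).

69

Key hex bytes b7 80 62 87 5a 40 38 is 7 bytes > B = 6, so hash it first: H(key) = f2, then zero-pad to 6 bytes: K' = f2 00 00 00 00 00.
K' ⊕ ipad = c4 36 36 36 36 36.  K' ⊕ opad = ae 5c 5c 5c 5c 5c.
Inner input = (K'⊕ipad) ∥ m = c4 36 36 36 36 36 ∥ 56 d4 10 e3.
Inner hash: sum = 196+54+54+54+54+54+86+212+16+227 = 1007; mod 256 = 239 → ef.
Outer input = (K'⊕opad) ∥ inner = ae 5c 5c 5c 5c 5c ∥ ef.
Outer hash (tag): sum = 174+92+92+92+92+92+239 = 873; mod 256 = 105 → 69.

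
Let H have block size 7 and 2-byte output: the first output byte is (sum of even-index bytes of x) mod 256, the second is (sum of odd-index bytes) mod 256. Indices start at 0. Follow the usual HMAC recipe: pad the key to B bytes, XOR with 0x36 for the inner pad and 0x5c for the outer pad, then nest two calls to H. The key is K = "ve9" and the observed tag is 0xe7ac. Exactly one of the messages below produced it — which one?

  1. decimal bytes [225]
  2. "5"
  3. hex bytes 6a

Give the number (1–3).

Key "ve9" = 76 65 39 is 3 bytes ≤ B = 7; zero-pad to 7 bytes: K' = 76 65 39 00 00 00 00.
K' ⊕ ipad = 40 53 0f 36 36 36 36; K' ⊕ opad = 2a 39 65 5c 5c 5c 5c.
m1: inner = H(40 53 0f 36 36 36 36 e1) = bb a0; tag = H(2a 39 65 5c 5c 5c 5c bb a0) = e7ac ← matches
m2: inner = H(40 53 0f 36 36 36 36 35) = bb f4; tag = H(2a 39 65 5c 5c 5c 5c bb f4) = 3bac
m3: inner = H(40 53 0f 36 36 36 36 6a) = bb 29; tag = H(2a 39 65 5c 5c 5c 5c bb 29) = 70ac

1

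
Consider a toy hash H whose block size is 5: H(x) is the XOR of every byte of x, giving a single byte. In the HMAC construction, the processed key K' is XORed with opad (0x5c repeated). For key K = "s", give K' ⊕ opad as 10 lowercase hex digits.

Key "s" = 73 is 1 byte ≤ B = 5; zero-pad to 5 bytes: K' = 73 00 00 00 00.
XOR each byte with 0x5c: 73⊕5c=2f, 00⊕5c=5c, 00⊕5c=5c, 00⊕5c=5c, 00⊕5c=5c.

2f5c5c5c5c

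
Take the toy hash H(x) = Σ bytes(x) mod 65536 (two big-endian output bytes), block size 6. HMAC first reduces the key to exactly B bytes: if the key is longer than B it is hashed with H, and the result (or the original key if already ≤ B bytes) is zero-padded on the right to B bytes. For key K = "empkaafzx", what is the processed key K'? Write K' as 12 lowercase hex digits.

|K| = 9 > B = 6, so first hash the key.
H(K): sum = 101+109+112+107+97+97+102+122+120 = 967 → 03 c7.
Zero-pad H(K) = 03 c7 to 6 bytes: K' = 03 c7 00 00 00 00.

03c700000000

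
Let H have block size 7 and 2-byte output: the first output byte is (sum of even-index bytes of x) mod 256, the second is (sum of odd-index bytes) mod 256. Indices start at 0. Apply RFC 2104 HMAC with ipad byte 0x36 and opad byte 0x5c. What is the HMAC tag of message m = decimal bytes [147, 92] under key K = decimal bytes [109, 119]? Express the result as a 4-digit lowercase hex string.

853c

Key decimal bytes [109, 119] = 6d 77 is 2 bytes ≤ B = 7; zero-pad to 7 bytes: K' = 6d 77 00 00 00 00 00.
K' ⊕ ipad = 5b 41 36 36 36 36 36.  K' ⊕ opad = 31 2b 5c 5c 5c 5c 5c.
Inner input = (K'⊕ipad) ∥ m = 5b 41 36 36 36 36 36 ∥ 93 5c.
Inner hash: even-index sum = 345 mod 256 = 89; odd-index sum = 320 mod 256 = 64 → 59 40.
Outer input = (K'⊕opad) ∥ inner = 31 2b 5c 5c 5c 5c 5c ∥ 59 40.
Outer hash (tag): even-index sum = 389 mod 256 = 133; odd-index sum = 316 mod 256 = 60 → 85 3c.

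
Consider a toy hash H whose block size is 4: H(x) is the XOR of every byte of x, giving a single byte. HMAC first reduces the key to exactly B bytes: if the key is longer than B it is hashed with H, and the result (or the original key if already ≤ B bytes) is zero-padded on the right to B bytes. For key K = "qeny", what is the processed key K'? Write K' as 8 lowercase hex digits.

Key "qeny" = 71 65 6e 79 is exactly B = 4 bytes: K' = 71 65 6e 79.

71656e79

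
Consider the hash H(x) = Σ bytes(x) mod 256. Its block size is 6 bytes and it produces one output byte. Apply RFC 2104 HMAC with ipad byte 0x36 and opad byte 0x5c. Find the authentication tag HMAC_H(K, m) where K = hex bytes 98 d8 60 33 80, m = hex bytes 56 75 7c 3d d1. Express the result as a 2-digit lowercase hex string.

Key hex bytes 98 d8 60 33 80 is 5 bytes ≤ B = 6; zero-pad to 6 bytes: K' = 98 d8 60 33 80 00.
K' ⊕ ipad = ae ee 56 05 b6 36.  K' ⊕ opad = c4 84 3c 6f dc 5c.
Inner input = (K'⊕ipad) ∥ m = ae ee 56 05 b6 36 ∥ 56 75 7c 3d d1.
Inner hash: sum = 174+238+86+5+182+54+86+117+124+61+209 = 1336; mod 256 = 56 → 38.
Outer input = (K'⊕opad) ∥ inner = c4 84 3c 6f dc 5c ∥ 38.
Outer hash (tag): sum = 196+132+60+111+220+92+56 = 867; mod 256 = 99 → 63.

63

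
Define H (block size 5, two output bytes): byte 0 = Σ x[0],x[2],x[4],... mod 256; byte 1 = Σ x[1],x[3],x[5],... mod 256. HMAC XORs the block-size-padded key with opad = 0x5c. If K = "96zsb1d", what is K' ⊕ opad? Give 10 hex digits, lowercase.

25865c5c5c

Key "96zsb1d" = 39 36 7a 73 62 31 64 is 7 bytes > B = 5, so hash it first: H(key) = 79 da, then zero-pad to 5 bytes: K' = 79 da 00 00 00.
XOR each byte with 0x5c: 79⊕5c=25, da⊕5c=86, 00⊕5c=5c, 00⊕5c=5c, 00⊕5c=5c.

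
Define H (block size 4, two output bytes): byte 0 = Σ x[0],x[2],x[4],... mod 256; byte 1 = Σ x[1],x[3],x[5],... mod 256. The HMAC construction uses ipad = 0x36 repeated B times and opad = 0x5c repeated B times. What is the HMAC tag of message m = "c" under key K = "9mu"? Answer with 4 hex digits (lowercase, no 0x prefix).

431e

Key "9mu" = 39 6d 75 is 3 bytes ≤ B = 4; zero-pad to 4 bytes: K' = 39 6d 75 00.
K' ⊕ ipad = 0f 5b 43 36.  K' ⊕ opad = 65 31 29 5c.
Inner input = (K'⊕ipad) ∥ m = 0f 5b 43 36 ∥ 63.
Inner hash: even-index sum = 181 mod 256 = 181; odd-index sum = 145 mod 256 = 145 → b5 91.
Outer input = (K'⊕opad) ∥ inner = 65 31 29 5c ∥ b5 91.
Outer hash (tag): even-index sum = 323 mod 256 = 67; odd-index sum = 286 mod 256 = 30 → 43 1e.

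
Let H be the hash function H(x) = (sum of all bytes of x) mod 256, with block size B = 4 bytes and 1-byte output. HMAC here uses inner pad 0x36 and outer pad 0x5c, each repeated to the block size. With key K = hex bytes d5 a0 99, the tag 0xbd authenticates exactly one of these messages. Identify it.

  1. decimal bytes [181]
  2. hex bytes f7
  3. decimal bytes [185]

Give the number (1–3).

Key hex bytes d5 a0 99 is 3 bytes ≤ B = 4; zero-pad to 4 bytes: K' = d5 a0 99 00.
K' ⊕ ipad = e3 96 af 36; K' ⊕ opad = 89 fc c5 5c.
m1: inner = H(e3 96 af 36 b5) = 13; tag = H(89 fc c5 5c 13) = b9
m2: inner = H(e3 96 af 36 f7) = 55; tag = H(89 fc c5 5c 55) = fb
m3: inner = H(e3 96 af 36 b9) = 17; tag = H(89 fc c5 5c 17) = bd ← matches

3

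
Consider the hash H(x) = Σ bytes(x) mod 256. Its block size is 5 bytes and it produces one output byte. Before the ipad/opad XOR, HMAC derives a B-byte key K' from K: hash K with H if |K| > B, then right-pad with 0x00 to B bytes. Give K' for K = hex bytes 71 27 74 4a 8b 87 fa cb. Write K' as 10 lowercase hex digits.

2d00000000

|K| = 8 > B = 5, so first hash the key.
H(K): sum = 113+39+116+74+139+135+250+203 = 1069; mod 256 = 45 → 2d.
Zero-pad H(K) = 2d to 5 bytes: K' = 2d 00 00 00 00.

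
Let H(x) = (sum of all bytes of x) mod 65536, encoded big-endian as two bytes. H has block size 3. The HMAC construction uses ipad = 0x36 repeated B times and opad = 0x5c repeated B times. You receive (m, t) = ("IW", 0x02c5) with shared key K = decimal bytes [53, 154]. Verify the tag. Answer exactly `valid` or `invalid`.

Key decimal bytes [53, 154] = 35 9a is 2 bytes ≤ B = 3; zero-pad to 3 bytes: K' = 35 9a 00.
K' ⊕ ipad = 03 ac 36; K' ⊕ opad = 69 c6 5c.
Inner hash: sum = 3+172+54+73+87 = 389 → 01 85.
Outer hash (recomputed tag): sum = 105+198+92+1+133 = 529 → 02 11.
Recomputed tag = 0211; claimed = 02c5 → mismatch.

invalid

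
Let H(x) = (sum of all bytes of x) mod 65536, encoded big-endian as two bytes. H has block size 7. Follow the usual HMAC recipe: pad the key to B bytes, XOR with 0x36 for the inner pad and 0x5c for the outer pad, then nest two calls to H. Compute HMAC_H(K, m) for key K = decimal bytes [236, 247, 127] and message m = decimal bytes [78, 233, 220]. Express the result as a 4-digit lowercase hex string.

Key decimal bytes [236, 247, 127] = ec f7 7f is 3 bytes ≤ B = 7; zero-pad to 7 bytes: K' = ec f7 7f 00 00 00 00.
K' ⊕ ipad = da c1 49 36 36 36 36.  K' ⊕ opad = b0 ab 23 5c 5c 5c 5c.
Inner input = (K'⊕ipad) ∥ m = da c1 49 36 36 36 36 ∥ 4e e9 dc.
Inner hash: sum = 218+193+73+54+54+54+54+78+233+220 = 1231 → 04 cf.
Outer input = (K'⊕opad) ∥ inner = b0 ab 23 5c 5c 5c 5c ∥ 04 cf.
Outer hash (tag): sum = 176+171+35+92+92+92+92+4+207 = 961 → 03 c1.

03c1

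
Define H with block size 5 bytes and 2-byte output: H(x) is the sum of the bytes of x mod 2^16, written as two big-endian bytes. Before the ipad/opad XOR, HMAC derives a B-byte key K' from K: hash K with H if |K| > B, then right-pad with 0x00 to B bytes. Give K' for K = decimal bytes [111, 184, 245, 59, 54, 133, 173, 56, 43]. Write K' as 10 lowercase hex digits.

|K| = 9 > B = 5, so first hash the key.
H(K): sum = 111+184+245+59+54+133+173+56+43 = 1058 → 04 22.
Zero-pad H(K) = 04 22 to 5 bytes: K' = 04 22 00 00 00.

0422000000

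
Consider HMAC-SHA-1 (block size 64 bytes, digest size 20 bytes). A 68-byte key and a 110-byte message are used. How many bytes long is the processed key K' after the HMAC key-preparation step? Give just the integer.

Key is 68 > 64 bytes, so it is hashed to 20 bytes then zero-padded to 64: |K'| = 64.

64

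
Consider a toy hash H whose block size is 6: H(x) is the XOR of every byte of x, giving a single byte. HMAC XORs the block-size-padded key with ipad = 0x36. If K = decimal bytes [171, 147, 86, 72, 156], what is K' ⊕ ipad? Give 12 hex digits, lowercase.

Key decimal bytes [171, 147, 86, 72, 156] = ab 93 56 48 9c is 5 bytes ≤ B = 6; zero-pad to 6 bytes: K' = ab 93 56 48 9c 00.
XOR each byte with 0x36: ab⊕36=9d, 93⊕36=a5, 56⊕36=60, 48⊕36=7e, 9c⊕36=aa, 00⊕36=36.

9da5607eaa36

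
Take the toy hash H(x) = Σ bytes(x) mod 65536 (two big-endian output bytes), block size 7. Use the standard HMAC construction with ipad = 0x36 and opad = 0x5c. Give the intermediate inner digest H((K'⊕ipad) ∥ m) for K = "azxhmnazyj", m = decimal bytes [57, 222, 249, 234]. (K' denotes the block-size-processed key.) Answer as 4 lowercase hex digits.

Key "azxhmnazyj" = 61 7a 78 68 6d 6e 61 7a 79 6a is 10 bytes > B = 7, so hash it first: H(key) = 04 54, then zero-pad to 7 bytes: K' = 04 54 00 00 00 00 00.
K' ⊕ ipad = 32 62 36 36 36 36 36.
Inner input = 32 62 36 36 36 36 36 ∥ 39 de f9 ea.
Inner hash: sum = 50+98+54+54+54+54+54+57+222+249+234 = 1180 → 04 9c.

049c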